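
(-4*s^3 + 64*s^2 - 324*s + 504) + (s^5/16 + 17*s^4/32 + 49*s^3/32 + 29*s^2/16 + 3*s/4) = s^5/16 + 17*s^4/32 - 79*s^3/32 + 1053*s^2/16 - 1293*s/4 + 504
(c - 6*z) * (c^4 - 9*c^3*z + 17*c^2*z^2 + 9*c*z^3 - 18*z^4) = c^5 - 15*c^4*z + 71*c^3*z^2 - 93*c^2*z^3 - 72*c*z^4 + 108*z^5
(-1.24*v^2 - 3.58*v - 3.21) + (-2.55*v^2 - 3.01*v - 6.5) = -3.79*v^2 - 6.59*v - 9.71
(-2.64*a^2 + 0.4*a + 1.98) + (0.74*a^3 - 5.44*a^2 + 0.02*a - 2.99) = 0.74*a^3 - 8.08*a^2 + 0.42*a - 1.01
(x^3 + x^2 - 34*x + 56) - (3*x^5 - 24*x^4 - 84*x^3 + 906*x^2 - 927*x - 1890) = -3*x^5 + 24*x^4 + 85*x^3 - 905*x^2 + 893*x + 1946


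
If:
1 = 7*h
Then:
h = 1/7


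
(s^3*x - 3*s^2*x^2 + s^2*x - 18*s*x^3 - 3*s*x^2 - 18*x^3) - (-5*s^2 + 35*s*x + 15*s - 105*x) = s^3*x - 3*s^2*x^2 + s^2*x + 5*s^2 - 18*s*x^3 - 3*s*x^2 - 35*s*x - 15*s - 18*x^3 + 105*x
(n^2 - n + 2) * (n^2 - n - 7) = n^4 - 2*n^3 - 4*n^2 + 5*n - 14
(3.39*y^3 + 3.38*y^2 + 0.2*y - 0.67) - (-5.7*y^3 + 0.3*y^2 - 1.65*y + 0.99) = 9.09*y^3 + 3.08*y^2 + 1.85*y - 1.66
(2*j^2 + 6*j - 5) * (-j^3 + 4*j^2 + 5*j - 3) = -2*j^5 + 2*j^4 + 39*j^3 + 4*j^2 - 43*j + 15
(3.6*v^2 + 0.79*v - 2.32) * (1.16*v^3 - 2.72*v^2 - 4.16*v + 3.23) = 4.176*v^5 - 8.8756*v^4 - 19.816*v^3 + 14.652*v^2 + 12.2029*v - 7.4936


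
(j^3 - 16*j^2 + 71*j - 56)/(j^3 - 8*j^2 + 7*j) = (j - 8)/j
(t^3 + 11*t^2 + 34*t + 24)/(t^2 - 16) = (t^2 + 7*t + 6)/(t - 4)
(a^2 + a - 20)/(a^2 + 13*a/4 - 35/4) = 4*(a - 4)/(4*a - 7)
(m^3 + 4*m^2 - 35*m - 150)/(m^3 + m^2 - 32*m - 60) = (m + 5)/(m + 2)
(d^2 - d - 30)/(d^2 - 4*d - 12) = (d + 5)/(d + 2)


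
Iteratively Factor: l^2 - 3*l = (l - 3)*(l)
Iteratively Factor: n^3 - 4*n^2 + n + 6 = (n - 2)*(n^2 - 2*n - 3) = (n - 3)*(n - 2)*(n + 1)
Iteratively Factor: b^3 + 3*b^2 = (b)*(b^2 + 3*b) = b^2*(b + 3)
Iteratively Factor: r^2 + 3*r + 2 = (r + 2)*(r + 1)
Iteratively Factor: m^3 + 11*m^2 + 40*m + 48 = (m + 4)*(m^2 + 7*m + 12) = (m + 4)^2*(m + 3)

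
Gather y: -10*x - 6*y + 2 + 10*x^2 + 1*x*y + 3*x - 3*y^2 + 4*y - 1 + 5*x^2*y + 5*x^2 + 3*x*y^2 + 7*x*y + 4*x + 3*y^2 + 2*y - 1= 15*x^2 + 3*x*y^2 - 3*x + y*(5*x^2 + 8*x)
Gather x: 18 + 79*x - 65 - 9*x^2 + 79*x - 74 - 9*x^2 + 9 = -18*x^2 + 158*x - 112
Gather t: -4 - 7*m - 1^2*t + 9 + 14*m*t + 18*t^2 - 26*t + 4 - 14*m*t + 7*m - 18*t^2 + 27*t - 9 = 0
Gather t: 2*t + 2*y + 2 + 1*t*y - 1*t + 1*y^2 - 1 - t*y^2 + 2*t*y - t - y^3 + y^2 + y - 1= t*(-y^2 + 3*y) - y^3 + 2*y^2 + 3*y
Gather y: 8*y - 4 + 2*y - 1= 10*y - 5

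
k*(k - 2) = k^2 - 2*k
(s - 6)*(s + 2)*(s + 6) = s^3 + 2*s^2 - 36*s - 72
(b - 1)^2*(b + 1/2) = b^3 - 3*b^2/2 + 1/2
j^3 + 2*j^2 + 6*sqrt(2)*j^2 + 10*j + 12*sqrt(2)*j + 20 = (j + 2)*(j + sqrt(2))*(j + 5*sqrt(2))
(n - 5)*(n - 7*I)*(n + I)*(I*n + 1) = I*n^4 + 7*n^3 - 5*I*n^3 - 35*n^2 + I*n^2 + 7*n - 5*I*n - 35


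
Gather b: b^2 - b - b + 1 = b^2 - 2*b + 1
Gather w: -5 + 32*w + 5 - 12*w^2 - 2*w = -12*w^2 + 30*w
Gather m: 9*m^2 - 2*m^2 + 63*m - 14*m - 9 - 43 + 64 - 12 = 7*m^2 + 49*m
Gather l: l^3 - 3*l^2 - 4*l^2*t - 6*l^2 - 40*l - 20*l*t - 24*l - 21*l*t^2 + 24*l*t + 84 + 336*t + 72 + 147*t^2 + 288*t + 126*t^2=l^3 + l^2*(-4*t - 9) + l*(-21*t^2 + 4*t - 64) + 273*t^2 + 624*t + 156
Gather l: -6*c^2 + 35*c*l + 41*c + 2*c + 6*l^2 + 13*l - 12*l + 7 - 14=-6*c^2 + 43*c + 6*l^2 + l*(35*c + 1) - 7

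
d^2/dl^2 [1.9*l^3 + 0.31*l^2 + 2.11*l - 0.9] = 11.4*l + 0.62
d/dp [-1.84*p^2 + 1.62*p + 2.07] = 1.62 - 3.68*p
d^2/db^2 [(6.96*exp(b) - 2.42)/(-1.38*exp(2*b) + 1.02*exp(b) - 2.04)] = (-13.254624*exp(4*b) + 8.63769600000001*exp(3*b) + 107.343576*exp(2*b) - 39.215736*exp(b) - 23.9292)*exp(b)/(2.628072*exp(6*b) - 5.827464*exp(5*b) + 15.962184*exp(4*b) - 18.290232*exp(3*b) + 23.596272*exp(2*b) - 12.734496*exp(b) + 8.489664)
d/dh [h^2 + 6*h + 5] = 2*h + 6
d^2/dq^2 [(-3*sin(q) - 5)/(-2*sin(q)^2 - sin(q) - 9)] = (-12*sin(q)^5 - 74*sin(q)^4 + 318*sin(q)^3 + 502*sin(q)^2 - 462*sin(q) - 224)/(sin(q) - cos(2*q) + 10)^3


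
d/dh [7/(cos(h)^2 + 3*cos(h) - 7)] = 7*(2*cos(h) + 3)*sin(h)/(cos(h)^2 + 3*cos(h) - 7)^2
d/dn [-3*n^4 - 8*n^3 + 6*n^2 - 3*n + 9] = -12*n^3 - 24*n^2 + 12*n - 3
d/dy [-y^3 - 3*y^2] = 3*y*(-y - 2)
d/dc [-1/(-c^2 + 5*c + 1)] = (5 - 2*c)/(-c^2 + 5*c + 1)^2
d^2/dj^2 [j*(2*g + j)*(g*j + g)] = 2*g*(2*g + 3*j + 1)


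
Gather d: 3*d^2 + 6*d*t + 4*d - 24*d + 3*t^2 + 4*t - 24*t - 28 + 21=3*d^2 + d*(6*t - 20) + 3*t^2 - 20*t - 7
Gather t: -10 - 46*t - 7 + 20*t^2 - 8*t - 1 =20*t^2 - 54*t - 18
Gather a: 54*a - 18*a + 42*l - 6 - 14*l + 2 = 36*a + 28*l - 4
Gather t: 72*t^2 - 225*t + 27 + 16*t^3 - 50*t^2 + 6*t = 16*t^3 + 22*t^2 - 219*t + 27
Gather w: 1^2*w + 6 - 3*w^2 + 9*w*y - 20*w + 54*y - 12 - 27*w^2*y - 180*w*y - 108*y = w^2*(-27*y - 3) + w*(-171*y - 19) - 54*y - 6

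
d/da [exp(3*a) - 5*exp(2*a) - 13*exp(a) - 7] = (3*exp(2*a) - 10*exp(a) - 13)*exp(a)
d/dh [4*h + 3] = 4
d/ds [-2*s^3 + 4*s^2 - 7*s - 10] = -6*s^2 + 8*s - 7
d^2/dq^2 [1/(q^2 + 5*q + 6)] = 2*(-q^2 - 5*q + (2*q + 5)^2 - 6)/(q^2 + 5*q + 6)^3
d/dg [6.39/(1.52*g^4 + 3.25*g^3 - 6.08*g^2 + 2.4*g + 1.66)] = (-38.8512*g^3 - 62.3025*g^2 + 77.7024*g - 15.336)/(1.52*g^4 + 3.25*g^3 - 6.08*g^2 + 2.4*g + 1.66)^2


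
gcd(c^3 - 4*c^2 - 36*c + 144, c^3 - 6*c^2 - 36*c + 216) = c^2 - 36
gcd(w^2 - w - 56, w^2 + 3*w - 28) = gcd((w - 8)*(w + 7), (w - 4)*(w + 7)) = w + 7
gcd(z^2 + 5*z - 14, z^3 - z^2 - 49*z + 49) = z + 7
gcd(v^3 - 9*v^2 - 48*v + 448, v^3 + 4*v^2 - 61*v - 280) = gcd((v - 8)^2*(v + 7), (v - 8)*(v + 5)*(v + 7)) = v^2 - v - 56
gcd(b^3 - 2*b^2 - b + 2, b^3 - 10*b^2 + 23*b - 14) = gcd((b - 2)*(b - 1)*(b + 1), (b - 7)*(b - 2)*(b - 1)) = b^2 - 3*b + 2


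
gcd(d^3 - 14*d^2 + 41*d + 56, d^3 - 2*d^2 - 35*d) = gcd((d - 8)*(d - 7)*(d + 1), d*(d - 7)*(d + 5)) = d - 7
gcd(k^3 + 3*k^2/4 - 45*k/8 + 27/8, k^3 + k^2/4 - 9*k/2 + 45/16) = k^2 - 9*k/4 + 9/8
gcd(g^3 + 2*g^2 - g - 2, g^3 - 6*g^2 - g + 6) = g^2 - 1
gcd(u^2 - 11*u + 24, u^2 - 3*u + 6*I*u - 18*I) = u - 3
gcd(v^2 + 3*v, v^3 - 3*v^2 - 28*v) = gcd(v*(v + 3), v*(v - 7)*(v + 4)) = v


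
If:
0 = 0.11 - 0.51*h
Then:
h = 0.22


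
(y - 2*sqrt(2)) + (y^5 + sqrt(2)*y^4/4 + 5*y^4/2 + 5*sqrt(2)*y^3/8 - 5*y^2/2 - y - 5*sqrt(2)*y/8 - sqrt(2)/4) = y^5 + sqrt(2)*y^4/4 + 5*y^4/2 + 5*sqrt(2)*y^3/8 - 5*y^2/2 - 5*sqrt(2)*y/8 - 9*sqrt(2)/4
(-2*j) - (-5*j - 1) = 3*j + 1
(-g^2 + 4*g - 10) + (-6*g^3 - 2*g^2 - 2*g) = -6*g^3 - 3*g^2 + 2*g - 10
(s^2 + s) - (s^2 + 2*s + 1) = -s - 1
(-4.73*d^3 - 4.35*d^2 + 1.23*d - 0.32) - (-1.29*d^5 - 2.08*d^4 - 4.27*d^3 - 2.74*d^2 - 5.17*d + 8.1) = 1.29*d^5 + 2.08*d^4 - 0.460000000000001*d^3 - 1.61*d^2 + 6.4*d - 8.42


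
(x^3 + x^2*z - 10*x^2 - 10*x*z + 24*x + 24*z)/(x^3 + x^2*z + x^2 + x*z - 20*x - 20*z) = (x - 6)/(x + 5)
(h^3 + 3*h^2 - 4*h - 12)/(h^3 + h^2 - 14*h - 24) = (h - 2)/(h - 4)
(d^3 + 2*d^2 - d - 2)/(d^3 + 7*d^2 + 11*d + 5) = (d^2 + d - 2)/(d^2 + 6*d + 5)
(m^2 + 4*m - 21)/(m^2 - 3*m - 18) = (-m^2 - 4*m + 21)/(-m^2 + 3*m + 18)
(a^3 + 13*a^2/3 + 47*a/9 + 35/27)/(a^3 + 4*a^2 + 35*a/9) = (a + 1/3)/a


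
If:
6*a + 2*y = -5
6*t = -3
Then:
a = -y/3 - 5/6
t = -1/2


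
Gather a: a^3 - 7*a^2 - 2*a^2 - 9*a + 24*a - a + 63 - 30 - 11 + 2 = a^3 - 9*a^2 + 14*a + 24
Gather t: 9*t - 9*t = 0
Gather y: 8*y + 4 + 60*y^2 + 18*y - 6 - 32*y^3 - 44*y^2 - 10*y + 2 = -32*y^3 + 16*y^2 + 16*y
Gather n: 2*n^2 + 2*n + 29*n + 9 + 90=2*n^2 + 31*n + 99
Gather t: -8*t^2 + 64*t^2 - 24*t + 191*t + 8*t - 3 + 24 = 56*t^2 + 175*t + 21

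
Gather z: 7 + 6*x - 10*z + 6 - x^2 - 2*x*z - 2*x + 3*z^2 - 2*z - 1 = -x^2 + 4*x + 3*z^2 + z*(-2*x - 12) + 12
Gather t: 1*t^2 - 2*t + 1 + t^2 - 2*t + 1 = 2*t^2 - 4*t + 2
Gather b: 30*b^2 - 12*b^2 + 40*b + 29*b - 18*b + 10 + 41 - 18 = 18*b^2 + 51*b + 33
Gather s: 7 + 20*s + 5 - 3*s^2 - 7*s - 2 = -3*s^2 + 13*s + 10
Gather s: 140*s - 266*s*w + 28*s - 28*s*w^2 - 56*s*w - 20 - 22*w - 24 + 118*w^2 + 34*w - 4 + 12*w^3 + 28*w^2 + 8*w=s*(-28*w^2 - 322*w + 168) + 12*w^3 + 146*w^2 + 20*w - 48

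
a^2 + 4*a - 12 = (a - 2)*(a + 6)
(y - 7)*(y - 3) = y^2 - 10*y + 21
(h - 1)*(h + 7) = h^2 + 6*h - 7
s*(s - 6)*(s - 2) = s^3 - 8*s^2 + 12*s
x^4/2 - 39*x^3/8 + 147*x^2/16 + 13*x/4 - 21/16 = (x/2 + 1/4)*(x - 7)*(x - 3)*(x - 1/4)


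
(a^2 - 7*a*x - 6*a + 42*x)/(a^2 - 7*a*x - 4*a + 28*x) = (a - 6)/(a - 4)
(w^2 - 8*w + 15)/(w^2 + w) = (w^2 - 8*w + 15)/(w*(w + 1))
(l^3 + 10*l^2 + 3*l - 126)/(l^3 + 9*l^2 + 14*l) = (l^2 + 3*l - 18)/(l*(l + 2))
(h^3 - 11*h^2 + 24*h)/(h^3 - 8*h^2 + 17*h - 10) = h*(h^2 - 11*h + 24)/(h^3 - 8*h^2 + 17*h - 10)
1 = 1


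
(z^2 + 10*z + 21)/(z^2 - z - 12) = (z + 7)/(z - 4)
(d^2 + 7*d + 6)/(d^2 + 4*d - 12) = (d + 1)/(d - 2)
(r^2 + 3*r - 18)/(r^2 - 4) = (r^2 + 3*r - 18)/(r^2 - 4)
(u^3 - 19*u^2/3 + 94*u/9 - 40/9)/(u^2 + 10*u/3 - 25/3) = (3*u^2 - 14*u + 8)/(3*(u + 5))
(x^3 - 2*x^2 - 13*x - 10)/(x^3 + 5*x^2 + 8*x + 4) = (x - 5)/(x + 2)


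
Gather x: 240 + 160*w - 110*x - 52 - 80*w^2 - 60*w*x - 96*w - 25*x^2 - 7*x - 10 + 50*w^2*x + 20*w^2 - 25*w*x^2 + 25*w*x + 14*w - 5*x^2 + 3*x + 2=-60*w^2 + 78*w + x^2*(-25*w - 30) + x*(50*w^2 - 35*w - 114) + 180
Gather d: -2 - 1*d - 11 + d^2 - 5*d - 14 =d^2 - 6*d - 27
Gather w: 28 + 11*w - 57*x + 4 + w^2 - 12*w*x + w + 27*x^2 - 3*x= w^2 + w*(12 - 12*x) + 27*x^2 - 60*x + 32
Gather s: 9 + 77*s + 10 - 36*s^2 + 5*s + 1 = -36*s^2 + 82*s + 20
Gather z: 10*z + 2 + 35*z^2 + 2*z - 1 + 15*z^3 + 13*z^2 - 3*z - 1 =15*z^3 + 48*z^2 + 9*z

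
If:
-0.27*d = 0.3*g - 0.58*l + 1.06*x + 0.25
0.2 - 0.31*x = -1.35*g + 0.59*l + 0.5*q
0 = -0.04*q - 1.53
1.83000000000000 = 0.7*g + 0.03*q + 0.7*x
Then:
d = 85.6162227602906 - 8.85875706214689*x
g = 4.25357142857143 - x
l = 42.486985472155 - 2.8135593220339*x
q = -38.25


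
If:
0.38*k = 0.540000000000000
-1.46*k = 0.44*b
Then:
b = -4.72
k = 1.42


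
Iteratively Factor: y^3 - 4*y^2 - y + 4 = (y + 1)*(y^2 - 5*y + 4) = (y - 4)*(y + 1)*(y - 1)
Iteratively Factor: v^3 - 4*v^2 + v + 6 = (v + 1)*(v^2 - 5*v + 6) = (v - 2)*(v + 1)*(v - 3)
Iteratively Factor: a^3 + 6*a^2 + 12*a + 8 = (a + 2)*(a^2 + 4*a + 4) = (a + 2)^2*(a + 2)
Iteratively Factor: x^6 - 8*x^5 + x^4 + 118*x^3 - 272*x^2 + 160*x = (x - 2)*(x^5 - 6*x^4 - 11*x^3 + 96*x^2 - 80*x) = (x - 4)*(x - 2)*(x^4 - 2*x^3 - 19*x^2 + 20*x) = x*(x - 4)*(x - 2)*(x^3 - 2*x^2 - 19*x + 20) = x*(x - 4)*(x - 2)*(x + 4)*(x^2 - 6*x + 5) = x*(x - 4)*(x - 2)*(x - 1)*(x + 4)*(x - 5)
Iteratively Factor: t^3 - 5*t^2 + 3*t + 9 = (t - 3)*(t^2 - 2*t - 3) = (t - 3)*(t + 1)*(t - 3)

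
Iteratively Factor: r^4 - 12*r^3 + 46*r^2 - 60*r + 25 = (r - 5)*(r^3 - 7*r^2 + 11*r - 5) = (r - 5)*(r - 1)*(r^2 - 6*r + 5) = (r - 5)*(r - 1)^2*(r - 5)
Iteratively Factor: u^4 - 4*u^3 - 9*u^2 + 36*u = (u)*(u^3 - 4*u^2 - 9*u + 36) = u*(u + 3)*(u^2 - 7*u + 12) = u*(u - 3)*(u + 3)*(u - 4)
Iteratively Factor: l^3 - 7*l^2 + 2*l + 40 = (l - 4)*(l^2 - 3*l - 10) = (l - 4)*(l + 2)*(l - 5)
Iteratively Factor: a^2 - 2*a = (a)*(a - 2)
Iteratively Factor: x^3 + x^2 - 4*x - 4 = (x - 2)*(x^2 + 3*x + 2) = (x - 2)*(x + 2)*(x + 1)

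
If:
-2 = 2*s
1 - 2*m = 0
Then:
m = 1/2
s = -1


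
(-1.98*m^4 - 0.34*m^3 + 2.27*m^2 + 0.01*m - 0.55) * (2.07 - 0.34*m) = 0.6732*m^5 - 3.983*m^4 - 1.4756*m^3 + 4.6955*m^2 + 0.2077*m - 1.1385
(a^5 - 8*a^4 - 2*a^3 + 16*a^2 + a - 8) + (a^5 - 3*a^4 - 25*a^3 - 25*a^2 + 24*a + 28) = 2*a^5 - 11*a^4 - 27*a^3 - 9*a^2 + 25*a + 20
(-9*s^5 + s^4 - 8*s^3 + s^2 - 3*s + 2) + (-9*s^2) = -9*s^5 + s^4 - 8*s^3 - 8*s^2 - 3*s + 2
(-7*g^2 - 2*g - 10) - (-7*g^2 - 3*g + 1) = g - 11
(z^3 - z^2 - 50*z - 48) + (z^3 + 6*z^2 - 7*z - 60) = 2*z^3 + 5*z^2 - 57*z - 108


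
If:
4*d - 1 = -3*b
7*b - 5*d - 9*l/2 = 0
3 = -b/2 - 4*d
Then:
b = 8/5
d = -19/20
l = 319/90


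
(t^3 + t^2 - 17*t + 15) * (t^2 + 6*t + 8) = t^5 + 7*t^4 - 3*t^3 - 79*t^2 - 46*t + 120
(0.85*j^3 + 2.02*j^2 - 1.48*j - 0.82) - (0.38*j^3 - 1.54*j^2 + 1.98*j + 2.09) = 0.47*j^3 + 3.56*j^2 - 3.46*j - 2.91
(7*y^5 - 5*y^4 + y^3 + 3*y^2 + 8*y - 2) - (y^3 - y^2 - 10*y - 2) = 7*y^5 - 5*y^4 + 4*y^2 + 18*y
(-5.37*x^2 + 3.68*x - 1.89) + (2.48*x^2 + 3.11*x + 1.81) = -2.89*x^2 + 6.79*x - 0.0799999999999998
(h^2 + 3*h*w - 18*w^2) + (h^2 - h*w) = 2*h^2 + 2*h*w - 18*w^2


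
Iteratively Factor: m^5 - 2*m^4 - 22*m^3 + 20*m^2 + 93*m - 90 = (m - 5)*(m^4 + 3*m^3 - 7*m^2 - 15*m + 18) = (m - 5)*(m + 3)*(m^3 - 7*m + 6) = (m - 5)*(m - 1)*(m + 3)*(m^2 + m - 6) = (m - 5)*(m - 2)*(m - 1)*(m + 3)*(m + 3)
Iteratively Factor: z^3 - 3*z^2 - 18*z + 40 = (z + 4)*(z^2 - 7*z + 10) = (z - 2)*(z + 4)*(z - 5)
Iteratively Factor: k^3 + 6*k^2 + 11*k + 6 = (k + 1)*(k^2 + 5*k + 6) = (k + 1)*(k + 3)*(k + 2)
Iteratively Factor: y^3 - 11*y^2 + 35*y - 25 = (y - 1)*(y^2 - 10*y + 25) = (y - 5)*(y - 1)*(y - 5)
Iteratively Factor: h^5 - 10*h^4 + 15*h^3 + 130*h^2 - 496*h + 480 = (h - 5)*(h^4 - 5*h^3 - 10*h^2 + 80*h - 96) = (h - 5)*(h - 4)*(h^3 - h^2 - 14*h + 24) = (h - 5)*(h - 4)*(h + 4)*(h^2 - 5*h + 6) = (h - 5)*(h - 4)*(h - 2)*(h + 4)*(h - 3)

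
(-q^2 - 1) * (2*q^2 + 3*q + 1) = -2*q^4 - 3*q^3 - 3*q^2 - 3*q - 1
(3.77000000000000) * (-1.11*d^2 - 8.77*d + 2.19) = -4.1847*d^2 - 33.0629*d + 8.2563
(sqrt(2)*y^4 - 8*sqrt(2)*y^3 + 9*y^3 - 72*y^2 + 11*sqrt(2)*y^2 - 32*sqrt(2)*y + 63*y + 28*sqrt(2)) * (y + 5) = sqrt(2)*y^5 - 3*sqrt(2)*y^4 + 9*y^4 - 29*sqrt(2)*y^3 - 27*y^3 - 297*y^2 + 23*sqrt(2)*y^2 - 132*sqrt(2)*y + 315*y + 140*sqrt(2)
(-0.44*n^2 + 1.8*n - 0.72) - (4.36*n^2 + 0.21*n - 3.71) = -4.8*n^2 + 1.59*n + 2.99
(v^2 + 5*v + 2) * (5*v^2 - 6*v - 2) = 5*v^4 + 19*v^3 - 22*v^2 - 22*v - 4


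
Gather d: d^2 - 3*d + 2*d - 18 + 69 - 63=d^2 - d - 12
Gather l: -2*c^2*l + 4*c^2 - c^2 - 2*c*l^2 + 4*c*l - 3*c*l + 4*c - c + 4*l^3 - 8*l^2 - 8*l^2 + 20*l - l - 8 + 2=3*c^2 + 3*c + 4*l^3 + l^2*(-2*c - 16) + l*(-2*c^2 + c + 19) - 6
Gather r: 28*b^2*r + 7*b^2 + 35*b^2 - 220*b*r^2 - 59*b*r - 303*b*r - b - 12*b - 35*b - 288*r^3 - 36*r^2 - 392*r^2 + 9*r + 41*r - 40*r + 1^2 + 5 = 42*b^2 - 48*b - 288*r^3 + r^2*(-220*b - 428) + r*(28*b^2 - 362*b + 10) + 6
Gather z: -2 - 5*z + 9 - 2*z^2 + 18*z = -2*z^2 + 13*z + 7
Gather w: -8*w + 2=2 - 8*w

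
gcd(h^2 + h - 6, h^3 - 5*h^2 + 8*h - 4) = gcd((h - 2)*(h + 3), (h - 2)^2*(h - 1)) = h - 2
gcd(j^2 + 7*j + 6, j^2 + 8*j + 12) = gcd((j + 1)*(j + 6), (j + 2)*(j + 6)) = j + 6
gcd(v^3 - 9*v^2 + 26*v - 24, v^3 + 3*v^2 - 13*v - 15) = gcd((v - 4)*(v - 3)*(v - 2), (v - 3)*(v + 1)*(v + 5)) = v - 3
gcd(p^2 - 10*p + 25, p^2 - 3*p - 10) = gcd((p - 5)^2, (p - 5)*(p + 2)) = p - 5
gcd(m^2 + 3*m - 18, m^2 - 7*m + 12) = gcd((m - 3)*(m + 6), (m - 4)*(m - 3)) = m - 3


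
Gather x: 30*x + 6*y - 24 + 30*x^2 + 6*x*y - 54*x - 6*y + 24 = 30*x^2 + x*(6*y - 24)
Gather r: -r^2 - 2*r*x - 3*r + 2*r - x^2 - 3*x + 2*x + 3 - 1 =-r^2 + r*(-2*x - 1) - x^2 - x + 2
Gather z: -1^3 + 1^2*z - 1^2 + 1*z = 2*z - 2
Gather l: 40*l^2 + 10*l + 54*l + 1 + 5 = 40*l^2 + 64*l + 6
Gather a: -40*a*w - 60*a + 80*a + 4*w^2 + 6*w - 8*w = a*(20 - 40*w) + 4*w^2 - 2*w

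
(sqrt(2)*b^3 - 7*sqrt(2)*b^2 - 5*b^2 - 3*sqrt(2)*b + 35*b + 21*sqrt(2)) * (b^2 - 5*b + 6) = sqrt(2)*b^5 - 12*sqrt(2)*b^4 - 5*b^4 + 38*sqrt(2)*b^3 + 60*b^3 - 205*b^2 - 6*sqrt(2)*b^2 - 123*sqrt(2)*b + 210*b + 126*sqrt(2)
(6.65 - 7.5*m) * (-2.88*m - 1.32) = 21.6*m^2 - 9.252*m - 8.778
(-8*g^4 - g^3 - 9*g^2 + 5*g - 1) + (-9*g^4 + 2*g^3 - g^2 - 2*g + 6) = -17*g^4 + g^3 - 10*g^2 + 3*g + 5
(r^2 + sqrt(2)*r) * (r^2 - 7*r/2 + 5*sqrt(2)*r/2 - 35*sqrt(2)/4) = r^4 - 7*r^3/2 + 7*sqrt(2)*r^3/2 - 49*sqrt(2)*r^2/4 + 5*r^2 - 35*r/2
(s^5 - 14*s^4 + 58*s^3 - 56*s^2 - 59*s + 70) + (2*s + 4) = s^5 - 14*s^4 + 58*s^3 - 56*s^2 - 57*s + 74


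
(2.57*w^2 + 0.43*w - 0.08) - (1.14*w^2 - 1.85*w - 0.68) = 1.43*w^2 + 2.28*w + 0.6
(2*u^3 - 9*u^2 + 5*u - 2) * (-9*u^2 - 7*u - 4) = -18*u^5 + 67*u^4 + 10*u^3 + 19*u^2 - 6*u + 8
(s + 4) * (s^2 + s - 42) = s^3 + 5*s^2 - 38*s - 168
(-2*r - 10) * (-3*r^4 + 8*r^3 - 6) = 6*r^5 + 14*r^4 - 80*r^3 + 12*r + 60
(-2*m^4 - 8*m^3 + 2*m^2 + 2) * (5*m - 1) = -10*m^5 - 38*m^4 + 18*m^3 - 2*m^2 + 10*m - 2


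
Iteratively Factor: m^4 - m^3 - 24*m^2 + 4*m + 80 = (m + 4)*(m^3 - 5*m^2 - 4*m + 20) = (m + 2)*(m + 4)*(m^2 - 7*m + 10) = (m - 2)*(m + 2)*(m + 4)*(m - 5)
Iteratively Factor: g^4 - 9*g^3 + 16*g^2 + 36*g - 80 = (g + 2)*(g^3 - 11*g^2 + 38*g - 40) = (g - 5)*(g + 2)*(g^2 - 6*g + 8) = (g - 5)*(g - 2)*(g + 2)*(g - 4)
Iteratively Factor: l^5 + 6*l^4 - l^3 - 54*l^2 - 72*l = (l + 3)*(l^4 + 3*l^3 - 10*l^2 - 24*l) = (l + 3)*(l + 4)*(l^3 - l^2 - 6*l) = l*(l + 3)*(l + 4)*(l^2 - l - 6) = l*(l - 3)*(l + 3)*(l + 4)*(l + 2)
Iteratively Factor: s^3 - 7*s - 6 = (s + 2)*(s^2 - 2*s - 3) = (s - 3)*(s + 2)*(s + 1)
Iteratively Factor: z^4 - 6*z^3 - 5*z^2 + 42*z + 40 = (z - 4)*(z^3 - 2*z^2 - 13*z - 10) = (z - 4)*(z + 1)*(z^2 - 3*z - 10) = (z - 4)*(z + 1)*(z + 2)*(z - 5)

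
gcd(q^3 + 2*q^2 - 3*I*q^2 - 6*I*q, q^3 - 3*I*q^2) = q^2 - 3*I*q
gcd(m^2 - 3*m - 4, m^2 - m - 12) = m - 4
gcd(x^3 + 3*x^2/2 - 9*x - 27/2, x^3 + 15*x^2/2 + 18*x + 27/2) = x^2 + 9*x/2 + 9/2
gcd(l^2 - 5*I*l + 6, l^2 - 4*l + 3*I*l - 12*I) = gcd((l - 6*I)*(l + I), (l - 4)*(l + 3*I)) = 1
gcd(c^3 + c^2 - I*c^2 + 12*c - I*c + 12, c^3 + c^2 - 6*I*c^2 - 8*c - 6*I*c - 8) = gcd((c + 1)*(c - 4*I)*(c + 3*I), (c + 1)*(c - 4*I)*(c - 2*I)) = c^2 + c*(1 - 4*I) - 4*I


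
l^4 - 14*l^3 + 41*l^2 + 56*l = l*(l - 8)*(l - 7)*(l + 1)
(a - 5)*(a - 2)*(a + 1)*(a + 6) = a^4 - 33*a^2 + 28*a + 60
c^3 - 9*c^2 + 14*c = c*(c - 7)*(c - 2)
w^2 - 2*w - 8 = (w - 4)*(w + 2)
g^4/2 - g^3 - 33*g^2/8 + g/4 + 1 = (g/2 + 1)*(g - 4)*(g - 1/2)*(g + 1/2)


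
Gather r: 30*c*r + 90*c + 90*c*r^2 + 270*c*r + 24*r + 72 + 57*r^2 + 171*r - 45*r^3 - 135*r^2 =90*c - 45*r^3 + r^2*(90*c - 78) + r*(300*c + 195) + 72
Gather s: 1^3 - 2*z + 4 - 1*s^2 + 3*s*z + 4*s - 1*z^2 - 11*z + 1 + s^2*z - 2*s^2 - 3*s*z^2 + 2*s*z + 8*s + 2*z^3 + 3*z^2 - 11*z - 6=s^2*(z - 3) + s*(-3*z^2 + 5*z + 12) + 2*z^3 + 2*z^2 - 24*z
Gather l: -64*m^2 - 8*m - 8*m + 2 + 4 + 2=-64*m^2 - 16*m + 8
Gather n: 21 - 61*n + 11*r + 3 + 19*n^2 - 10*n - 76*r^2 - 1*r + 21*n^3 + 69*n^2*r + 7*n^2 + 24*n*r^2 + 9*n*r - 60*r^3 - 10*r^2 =21*n^3 + n^2*(69*r + 26) + n*(24*r^2 + 9*r - 71) - 60*r^3 - 86*r^2 + 10*r + 24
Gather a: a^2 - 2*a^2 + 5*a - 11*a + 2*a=-a^2 - 4*a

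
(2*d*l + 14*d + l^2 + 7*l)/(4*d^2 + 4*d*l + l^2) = (l + 7)/(2*d + l)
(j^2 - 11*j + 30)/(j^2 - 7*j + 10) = (j - 6)/(j - 2)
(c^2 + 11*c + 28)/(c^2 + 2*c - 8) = (c + 7)/(c - 2)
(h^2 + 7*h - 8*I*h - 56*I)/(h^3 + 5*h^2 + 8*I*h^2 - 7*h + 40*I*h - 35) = (h^2 + h*(7 - 8*I) - 56*I)/(h^3 + h^2*(5 + 8*I) + h*(-7 + 40*I) - 35)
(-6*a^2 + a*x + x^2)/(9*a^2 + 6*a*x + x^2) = (-2*a + x)/(3*a + x)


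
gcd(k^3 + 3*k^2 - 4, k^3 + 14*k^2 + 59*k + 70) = k + 2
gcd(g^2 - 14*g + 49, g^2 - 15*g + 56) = g - 7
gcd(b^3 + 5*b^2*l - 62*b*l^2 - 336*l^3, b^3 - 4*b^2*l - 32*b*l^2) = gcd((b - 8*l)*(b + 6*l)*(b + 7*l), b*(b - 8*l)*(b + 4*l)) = b - 8*l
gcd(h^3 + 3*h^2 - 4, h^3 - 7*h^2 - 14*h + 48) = 1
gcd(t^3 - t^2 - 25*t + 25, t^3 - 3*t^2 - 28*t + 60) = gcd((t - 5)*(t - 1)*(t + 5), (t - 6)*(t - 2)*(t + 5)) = t + 5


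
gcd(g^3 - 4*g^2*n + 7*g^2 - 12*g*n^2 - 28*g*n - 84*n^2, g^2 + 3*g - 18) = 1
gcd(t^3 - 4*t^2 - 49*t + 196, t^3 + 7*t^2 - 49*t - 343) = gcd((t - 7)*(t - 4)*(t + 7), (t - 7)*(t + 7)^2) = t^2 - 49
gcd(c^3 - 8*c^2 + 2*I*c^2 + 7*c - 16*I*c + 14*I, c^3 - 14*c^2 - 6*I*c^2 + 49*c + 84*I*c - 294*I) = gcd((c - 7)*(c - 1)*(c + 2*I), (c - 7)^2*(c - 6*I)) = c - 7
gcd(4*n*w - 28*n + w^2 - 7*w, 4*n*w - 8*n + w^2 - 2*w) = 4*n + w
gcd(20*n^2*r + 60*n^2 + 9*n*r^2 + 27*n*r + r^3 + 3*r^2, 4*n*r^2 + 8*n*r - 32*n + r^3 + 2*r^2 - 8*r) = 4*n + r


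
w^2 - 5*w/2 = w*(w - 5/2)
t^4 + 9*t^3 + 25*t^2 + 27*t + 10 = (t + 1)^2*(t + 2)*(t + 5)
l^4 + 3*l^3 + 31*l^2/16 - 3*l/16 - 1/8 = (l - 1/4)*(l + 1/4)*(l + 1)*(l + 2)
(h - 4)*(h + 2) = h^2 - 2*h - 8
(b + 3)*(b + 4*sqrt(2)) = b^2 + 3*b + 4*sqrt(2)*b + 12*sqrt(2)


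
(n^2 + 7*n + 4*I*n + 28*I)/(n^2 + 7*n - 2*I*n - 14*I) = (n + 4*I)/(n - 2*I)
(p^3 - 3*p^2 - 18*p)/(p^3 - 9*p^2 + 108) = p/(p - 6)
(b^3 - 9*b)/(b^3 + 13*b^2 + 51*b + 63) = b*(b - 3)/(b^2 + 10*b + 21)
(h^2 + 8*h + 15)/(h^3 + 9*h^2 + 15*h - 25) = (h + 3)/(h^2 + 4*h - 5)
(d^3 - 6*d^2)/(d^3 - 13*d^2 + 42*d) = d/(d - 7)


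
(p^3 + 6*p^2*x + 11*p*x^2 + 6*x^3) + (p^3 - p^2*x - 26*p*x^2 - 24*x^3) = 2*p^3 + 5*p^2*x - 15*p*x^2 - 18*x^3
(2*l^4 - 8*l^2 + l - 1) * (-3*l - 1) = -6*l^5 - 2*l^4 + 24*l^3 + 5*l^2 + 2*l + 1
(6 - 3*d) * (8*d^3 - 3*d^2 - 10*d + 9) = -24*d^4 + 57*d^3 + 12*d^2 - 87*d + 54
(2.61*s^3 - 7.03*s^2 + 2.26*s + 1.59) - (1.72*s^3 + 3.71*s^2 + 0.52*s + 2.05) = 0.89*s^3 - 10.74*s^2 + 1.74*s - 0.46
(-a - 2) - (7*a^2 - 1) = -7*a^2 - a - 1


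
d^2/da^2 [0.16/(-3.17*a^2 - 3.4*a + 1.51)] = (3.215648*a^2 + 3.44896*a - 0.16*(6.34*a + 3.4)*(12.68*a + 6.8) - 1.531744)/(3.17*a^2 + 3.4*a - 1.51)^3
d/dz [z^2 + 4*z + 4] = 2*z + 4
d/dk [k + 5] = 1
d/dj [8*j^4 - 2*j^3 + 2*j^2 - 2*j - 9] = 32*j^3 - 6*j^2 + 4*j - 2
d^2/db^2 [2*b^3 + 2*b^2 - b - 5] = 12*b + 4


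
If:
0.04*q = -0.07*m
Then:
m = -0.571428571428571*q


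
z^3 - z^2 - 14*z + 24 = (z - 3)*(z - 2)*(z + 4)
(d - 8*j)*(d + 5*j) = d^2 - 3*d*j - 40*j^2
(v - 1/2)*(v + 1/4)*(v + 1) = v^3 + 3*v^2/4 - 3*v/8 - 1/8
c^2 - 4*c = c*(c - 4)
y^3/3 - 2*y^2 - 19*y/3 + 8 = (y/3 + 1)*(y - 8)*(y - 1)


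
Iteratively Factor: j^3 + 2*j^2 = (j + 2)*(j^2) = j*(j + 2)*(j)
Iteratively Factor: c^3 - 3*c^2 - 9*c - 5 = (c - 5)*(c^2 + 2*c + 1) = (c - 5)*(c + 1)*(c + 1)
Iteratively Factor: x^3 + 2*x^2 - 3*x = (x + 3)*(x^2 - x) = x*(x + 3)*(x - 1)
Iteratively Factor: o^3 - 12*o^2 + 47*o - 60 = (o - 4)*(o^2 - 8*o + 15) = (o - 4)*(o - 3)*(o - 5)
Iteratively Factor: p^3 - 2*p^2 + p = (p)*(p^2 - 2*p + 1) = p*(p - 1)*(p - 1)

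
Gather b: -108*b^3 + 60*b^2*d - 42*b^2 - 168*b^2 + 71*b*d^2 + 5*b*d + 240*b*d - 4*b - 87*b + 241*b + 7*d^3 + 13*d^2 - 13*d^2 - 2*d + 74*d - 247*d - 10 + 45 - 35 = -108*b^3 + b^2*(60*d - 210) + b*(71*d^2 + 245*d + 150) + 7*d^3 - 175*d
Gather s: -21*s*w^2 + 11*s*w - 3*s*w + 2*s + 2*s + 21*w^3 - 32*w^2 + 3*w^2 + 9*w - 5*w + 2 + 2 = s*(-21*w^2 + 8*w + 4) + 21*w^3 - 29*w^2 + 4*w + 4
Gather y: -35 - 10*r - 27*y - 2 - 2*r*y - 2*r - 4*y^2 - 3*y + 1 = -12*r - 4*y^2 + y*(-2*r - 30) - 36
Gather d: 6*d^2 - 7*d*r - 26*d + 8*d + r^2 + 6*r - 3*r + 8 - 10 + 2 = 6*d^2 + d*(-7*r - 18) + r^2 + 3*r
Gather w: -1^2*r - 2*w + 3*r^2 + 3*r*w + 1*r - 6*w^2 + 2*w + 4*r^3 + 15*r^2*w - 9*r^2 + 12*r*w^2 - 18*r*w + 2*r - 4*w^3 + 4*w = 4*r^3 - 6*r^2 + 2*r - 4*w^3 + w^2*(12*r - 6) + w*(15*r^2 - 15*r + 4)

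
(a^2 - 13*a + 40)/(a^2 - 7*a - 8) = (a - 5)/(a + 1)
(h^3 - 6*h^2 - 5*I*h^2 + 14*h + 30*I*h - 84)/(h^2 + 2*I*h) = h - 6 - 7*I + 42*I/h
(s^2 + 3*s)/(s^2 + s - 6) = s/(s - 2)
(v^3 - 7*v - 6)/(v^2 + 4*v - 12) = (v^3 - 7*v - 6)/(v^2 + 4*v - 12)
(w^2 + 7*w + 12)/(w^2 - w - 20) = (w + 3)/(w - 5)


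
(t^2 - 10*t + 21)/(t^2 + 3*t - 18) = (t - 7)/(t + 6)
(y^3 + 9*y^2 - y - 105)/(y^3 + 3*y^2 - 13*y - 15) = (y + 7)/(y + 1)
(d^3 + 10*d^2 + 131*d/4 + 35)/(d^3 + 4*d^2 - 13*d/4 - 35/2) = (d + 4)/(d - 2)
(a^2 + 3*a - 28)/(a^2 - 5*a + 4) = (a + 7)/(a - 1)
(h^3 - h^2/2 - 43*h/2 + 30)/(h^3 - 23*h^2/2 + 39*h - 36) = (h + 5)/(h - 6)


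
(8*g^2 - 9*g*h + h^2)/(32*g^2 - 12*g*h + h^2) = (g - h)/(4*g - h)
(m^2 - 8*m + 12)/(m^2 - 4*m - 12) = (m - 2)/(m + 2)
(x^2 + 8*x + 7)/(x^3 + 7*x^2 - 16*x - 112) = (x + 1)/(x^2 - 16)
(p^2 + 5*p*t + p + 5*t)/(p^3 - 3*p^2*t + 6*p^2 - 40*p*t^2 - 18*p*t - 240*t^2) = (p + 1)/(p^2 - 8*p*t + 6*p - 48*t)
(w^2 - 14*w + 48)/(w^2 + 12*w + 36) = (w^2 - 14*w + 48)/(w^2 + 12*w + 36)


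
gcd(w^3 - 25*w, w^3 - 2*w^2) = w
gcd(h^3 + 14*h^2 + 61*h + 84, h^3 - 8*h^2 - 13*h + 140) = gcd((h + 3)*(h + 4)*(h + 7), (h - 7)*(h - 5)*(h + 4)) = h + 4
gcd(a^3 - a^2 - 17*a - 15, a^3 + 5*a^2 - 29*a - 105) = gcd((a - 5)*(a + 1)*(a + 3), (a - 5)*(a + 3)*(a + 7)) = a^2 - 2*a - 15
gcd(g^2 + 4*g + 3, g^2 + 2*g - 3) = g + 3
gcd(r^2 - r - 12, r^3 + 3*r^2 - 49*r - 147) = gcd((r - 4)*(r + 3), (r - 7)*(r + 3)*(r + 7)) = r + 3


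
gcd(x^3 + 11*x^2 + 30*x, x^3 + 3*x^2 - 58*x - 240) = x^2 + 11*x + 30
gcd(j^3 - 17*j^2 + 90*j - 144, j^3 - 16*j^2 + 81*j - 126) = j^2 - 9*j + 18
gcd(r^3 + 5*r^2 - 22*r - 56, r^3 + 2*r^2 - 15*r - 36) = r - 4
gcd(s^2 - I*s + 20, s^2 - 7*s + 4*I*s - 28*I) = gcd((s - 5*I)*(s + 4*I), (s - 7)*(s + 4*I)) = s + 4*I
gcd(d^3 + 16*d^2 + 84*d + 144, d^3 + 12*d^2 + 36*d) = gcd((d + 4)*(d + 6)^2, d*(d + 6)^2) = d^2 + 12*d + 36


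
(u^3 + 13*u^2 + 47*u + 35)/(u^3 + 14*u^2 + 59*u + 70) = (u + 1)/(u + 2)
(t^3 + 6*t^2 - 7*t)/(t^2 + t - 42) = t*(t - 1)/(t - 6)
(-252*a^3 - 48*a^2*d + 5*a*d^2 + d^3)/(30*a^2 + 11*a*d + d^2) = (-42*a^2 - a*d + d^2)/(5*a + d)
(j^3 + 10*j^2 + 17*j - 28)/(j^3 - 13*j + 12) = (j + 7)/(j - 3)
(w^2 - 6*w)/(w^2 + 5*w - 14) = w*(w - 6)/(w^2 + 5*w - 14)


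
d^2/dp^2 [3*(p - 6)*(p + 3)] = 6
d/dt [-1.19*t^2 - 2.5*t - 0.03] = -2.38*t - 2.5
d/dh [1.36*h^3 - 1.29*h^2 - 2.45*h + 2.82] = 4.08*h^2 - 2.58*h - 2.45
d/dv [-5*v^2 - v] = -10*v - 1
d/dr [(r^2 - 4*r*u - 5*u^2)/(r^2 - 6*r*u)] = 2*u*(-r^2 + 5*r*u - 15*u^2)/(r^2*(r^2 - 12*r*u + 36*u^2))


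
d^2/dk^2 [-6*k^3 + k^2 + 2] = 2 - 36*k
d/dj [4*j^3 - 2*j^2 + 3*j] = 12*j^2 - 4*j + 3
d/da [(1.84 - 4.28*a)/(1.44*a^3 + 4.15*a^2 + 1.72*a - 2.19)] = (12.3264*a^3 + 9.8132*a^2 - 15.272*a + 6.2084)/(2.0736*a^6 + 11.952*a^5 + 22.1761*a^4 + 7.9688*a^3 - 15.2186*a^2 - 7.5336*a + 4.7961)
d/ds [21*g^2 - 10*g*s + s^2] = -10*g + 2*s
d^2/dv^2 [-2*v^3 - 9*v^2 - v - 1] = -12*v - 18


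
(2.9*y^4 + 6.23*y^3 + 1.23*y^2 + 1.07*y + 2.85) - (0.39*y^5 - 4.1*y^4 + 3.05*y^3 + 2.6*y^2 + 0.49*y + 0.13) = -0.39*y^5 + 7.0*y^4 + 3.18*y^3 - 1.37*y^2 + 0.58*y + 2.72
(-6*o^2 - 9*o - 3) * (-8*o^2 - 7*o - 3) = 48*o^4 + 114*o^3 + 105*o^2 + 48*o + 9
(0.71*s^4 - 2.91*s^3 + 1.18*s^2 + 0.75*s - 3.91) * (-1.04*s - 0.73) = -0.7384*s^5 + 2.5081*s^4 + 0.8971*s^3 - 1.6414*s^2 + 3.5189*s + 2.8543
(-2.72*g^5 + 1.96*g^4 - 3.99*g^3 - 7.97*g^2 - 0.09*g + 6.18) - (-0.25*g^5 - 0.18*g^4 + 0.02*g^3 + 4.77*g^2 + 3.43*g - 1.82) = -2.47*g^5 + 2.14*g^4 - 4.01*g^3 - 12.74*g^2 - 3.52*g + 8.0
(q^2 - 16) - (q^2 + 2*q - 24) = 8 - 2*q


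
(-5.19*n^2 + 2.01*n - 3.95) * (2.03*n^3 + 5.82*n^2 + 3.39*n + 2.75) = -10.5357*n^5 - 26.1255*n^4 - 13.9144*n^3 - 30.4476*n^2 - 7.863*n - 10.8625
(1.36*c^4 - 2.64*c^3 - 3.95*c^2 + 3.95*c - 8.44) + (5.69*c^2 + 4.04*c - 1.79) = 1.36*c^4 - 2.64*c^3 + 1.74*c^2 + 7.99*c - 10.23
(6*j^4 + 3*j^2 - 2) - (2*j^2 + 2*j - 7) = 6*j^4 + j^2 - 2*j + 5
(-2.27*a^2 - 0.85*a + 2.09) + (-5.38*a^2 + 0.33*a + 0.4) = -7.65*a^2 - 0.52*a + 2.49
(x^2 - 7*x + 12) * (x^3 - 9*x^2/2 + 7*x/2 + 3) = x^5 - 23*x^4/2 + 47*x^3 - 151*x^2/2 + 21*x + 36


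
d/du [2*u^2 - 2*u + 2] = 4*u - 2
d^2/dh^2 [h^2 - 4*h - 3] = 2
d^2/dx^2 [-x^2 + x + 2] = -2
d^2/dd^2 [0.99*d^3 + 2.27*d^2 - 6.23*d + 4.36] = 5.94*d + 4.54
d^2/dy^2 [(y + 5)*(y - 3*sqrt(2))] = 2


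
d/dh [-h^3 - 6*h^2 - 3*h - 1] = -3*h^2 - 12*h - 3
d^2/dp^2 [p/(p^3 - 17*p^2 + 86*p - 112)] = 2*(p*(3*p^2 - 34*p + 86)^2 + (-3*p^2 - p*(3*p - 17) + 34*p - 86)*(p^3 - 17*p^2 + 86*p - 112))/(p^3 - 17*p^2 + 86*p - 112)^3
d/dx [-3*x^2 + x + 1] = 1 - 6*x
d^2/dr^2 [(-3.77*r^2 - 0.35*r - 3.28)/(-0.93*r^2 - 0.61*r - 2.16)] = (3.5527136788005e-15*r^4 - 3.672012*r^3 - 28.417824*r^2 + 6.945984*r + 23.519552)/(0.804357*r^6 + 1.582767*r^5 + 6.642711*r^4 + 7.579189*r^3 + 15.428232*r^2 + 8.538048*r + 10.077696)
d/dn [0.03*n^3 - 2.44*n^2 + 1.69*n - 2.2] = 0.09*n^2 - 4.88*n + 1.69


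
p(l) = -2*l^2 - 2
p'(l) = -4*l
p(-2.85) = -18.24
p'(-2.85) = 11.40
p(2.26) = -12.22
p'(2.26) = -9.04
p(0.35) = -2.24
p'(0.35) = -1.40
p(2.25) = -12.12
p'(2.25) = -9.00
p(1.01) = -4.04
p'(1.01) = -4.04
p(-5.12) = -54.43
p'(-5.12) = 20.48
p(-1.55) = -6.80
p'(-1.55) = 6.20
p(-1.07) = -4.29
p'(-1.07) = 4.28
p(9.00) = -164.00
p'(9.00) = -36.00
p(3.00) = -20.00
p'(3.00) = -12.00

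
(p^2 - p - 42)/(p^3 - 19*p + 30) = (p^2 - p - 42)/(p^3 - 19*p + 30)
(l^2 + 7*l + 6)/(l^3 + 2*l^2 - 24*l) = (l + 1)/(l*(l - 4))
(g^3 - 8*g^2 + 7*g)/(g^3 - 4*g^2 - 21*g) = (g - 1)/(g + 3)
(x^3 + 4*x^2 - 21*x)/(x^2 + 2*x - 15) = x*(x + 7)/(x + 5)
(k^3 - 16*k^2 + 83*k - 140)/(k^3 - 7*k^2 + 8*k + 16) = (k^2 - 12*k + 35)/(k^2 - 3*k - 4)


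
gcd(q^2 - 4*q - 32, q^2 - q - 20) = q + 4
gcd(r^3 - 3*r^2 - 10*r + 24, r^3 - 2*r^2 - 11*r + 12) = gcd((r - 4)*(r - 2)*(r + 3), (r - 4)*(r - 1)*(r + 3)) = r^2 - r - 12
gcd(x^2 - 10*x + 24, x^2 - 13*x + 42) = x - 6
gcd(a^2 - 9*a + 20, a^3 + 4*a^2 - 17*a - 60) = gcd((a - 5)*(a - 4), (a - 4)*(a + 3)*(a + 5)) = a - 4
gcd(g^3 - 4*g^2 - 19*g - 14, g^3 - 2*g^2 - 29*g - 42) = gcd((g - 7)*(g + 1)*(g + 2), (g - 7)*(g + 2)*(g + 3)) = g^2 - 5*g - 14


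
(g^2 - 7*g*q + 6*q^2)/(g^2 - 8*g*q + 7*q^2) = (-g + 6*q)/(-g + 7*q)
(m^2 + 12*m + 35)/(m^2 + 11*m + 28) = (m + 5)/(m + 4)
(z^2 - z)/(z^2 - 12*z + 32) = z*(z - 1)/(z^2 - 12*z + 32)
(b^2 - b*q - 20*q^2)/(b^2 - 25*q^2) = (b + 4*q)/(b + 5*q)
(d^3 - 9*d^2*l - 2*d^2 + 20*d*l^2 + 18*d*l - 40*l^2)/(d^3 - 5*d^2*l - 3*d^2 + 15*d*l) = (d^2 - 4*d*l - 2*d + 8*l)/(d*(d - 3))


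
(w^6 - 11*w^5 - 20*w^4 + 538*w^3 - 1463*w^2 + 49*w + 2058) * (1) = w^6 - 11*w^5 - 20*w^4 + 538*w^3 - 1463*w^2 + 49*w + 2058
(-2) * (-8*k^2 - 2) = 16*k^2 + 4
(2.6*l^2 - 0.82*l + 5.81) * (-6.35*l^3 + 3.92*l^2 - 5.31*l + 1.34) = -16.51*l^5 + 15.399*l^4 - 53.9139*l^3 + 30.6134*l^2 - 31.9499*l + 7.7854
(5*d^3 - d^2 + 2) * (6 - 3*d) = -15*d^4 + 33*d^3 - 6*d^2 - 6*d + 12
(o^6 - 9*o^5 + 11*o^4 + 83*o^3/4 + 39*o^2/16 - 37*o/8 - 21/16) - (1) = o^6 - 9*o^5 + 11*o^4 + 83*o^3/4 + 39*o^2/16 - 37*o/8 - 37/16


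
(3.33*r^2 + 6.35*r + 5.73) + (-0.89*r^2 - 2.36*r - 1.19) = 2.44*r^2 + 3.99*r + 4.54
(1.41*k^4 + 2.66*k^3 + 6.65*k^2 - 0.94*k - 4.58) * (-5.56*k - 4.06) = -7.8396*k^5 - 20.5142*k^4 - 47.7736*k^3 - 21.7726*k^2 + 29.2812*k + 18.5948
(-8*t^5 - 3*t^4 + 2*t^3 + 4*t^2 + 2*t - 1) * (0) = 0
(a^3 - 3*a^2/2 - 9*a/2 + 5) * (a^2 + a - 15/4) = a^5 - a^4/2 - 39*a^3/4 + 49*a^2/8 + 175*a/8 - 75/4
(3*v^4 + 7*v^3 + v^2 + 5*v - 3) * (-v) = -3*v^5 - 7*v^4 - v^3 - 5*v^2 + 3*v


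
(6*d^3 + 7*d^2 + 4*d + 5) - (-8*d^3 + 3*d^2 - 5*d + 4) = 14*d^3 + 4*d^2 + 9*d + 1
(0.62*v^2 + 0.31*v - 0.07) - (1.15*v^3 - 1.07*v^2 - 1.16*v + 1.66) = -1.15*v^3 + 1.69*v^2 + 1.47*v - 1.73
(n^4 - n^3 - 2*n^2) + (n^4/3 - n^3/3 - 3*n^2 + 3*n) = 4*n^4/3 - 4*n^3/3 - 5*n^2 + 3*n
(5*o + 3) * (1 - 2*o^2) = -10*o^3 - 6*o^2 + 5*o + 3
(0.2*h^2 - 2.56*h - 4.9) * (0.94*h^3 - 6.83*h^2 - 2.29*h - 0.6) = 0.188*h^5 - 3.7724*h^4 + 12.4208*h^3 + 39.2094*h^2 + 12.757*h + 2.94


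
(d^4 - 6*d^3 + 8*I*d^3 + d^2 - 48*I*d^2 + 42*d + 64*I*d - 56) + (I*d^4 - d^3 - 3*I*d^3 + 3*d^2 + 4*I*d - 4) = d^4 + I*d^4 - 7*d^3 + 5*I*d^3 + 4*d^2 - 48*I*d^2 + 42*d + 68*I*d - 60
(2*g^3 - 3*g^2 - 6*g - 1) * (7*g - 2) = 14*g^4 - 25*g^3 - 36*g^2 + 5*g + 2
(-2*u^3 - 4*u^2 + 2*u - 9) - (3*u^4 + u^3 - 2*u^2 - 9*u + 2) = -3*u^4 - 3*u^3 - 2*u^2 + 11*u - 11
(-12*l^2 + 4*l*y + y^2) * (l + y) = -12*l^3 - 8*l^2*y + 5*l*y^2 + y^3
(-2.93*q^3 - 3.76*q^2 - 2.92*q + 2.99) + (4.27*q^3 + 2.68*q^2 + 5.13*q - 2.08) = 1.34*q^3 - 1.08*q^2 + 2.21*q + 0.91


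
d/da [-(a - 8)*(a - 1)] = 9 - 2*a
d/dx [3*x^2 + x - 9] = 6*x + 1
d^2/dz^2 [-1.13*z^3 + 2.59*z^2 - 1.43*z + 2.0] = 5.18 - 6.78*z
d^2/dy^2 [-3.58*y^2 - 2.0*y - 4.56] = -7.16000000000000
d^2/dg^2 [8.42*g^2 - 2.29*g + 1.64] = 16.8400000000000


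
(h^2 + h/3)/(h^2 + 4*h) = (h + 1/3)/(h + 4)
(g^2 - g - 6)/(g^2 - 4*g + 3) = (g + 2)/(g - 1)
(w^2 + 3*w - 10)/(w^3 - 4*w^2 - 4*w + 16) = (w + 5)/(w^2 - 2*w - 8)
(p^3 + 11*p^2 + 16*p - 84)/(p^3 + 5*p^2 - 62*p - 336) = (p - 2)/(p - 8)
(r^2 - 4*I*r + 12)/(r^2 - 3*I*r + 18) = (r + 2*I)/(r + 3*I)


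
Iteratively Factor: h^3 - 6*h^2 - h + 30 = (h + 2)*(h^2 - 8*h + 15) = (h - 3)*(h + 2)*(h - 5)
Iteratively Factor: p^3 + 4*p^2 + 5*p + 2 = (p + 1)*(p^2 + 3*p + 2) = (p + 1)*(p + 2)*(p + 1)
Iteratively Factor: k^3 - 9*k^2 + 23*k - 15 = (k - 3)*(k^2 - 6*k + 5) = (k - 5)*(k - 3)*(k - 1)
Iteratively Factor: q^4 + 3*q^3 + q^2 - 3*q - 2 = (q + 2)*(q^3 + q^2 - q - 1) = (q + 1)*(q + 2)*(q^2 - 1) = (q + 1)^2*(q + 2)*(q - 1)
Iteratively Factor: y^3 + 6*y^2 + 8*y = (y + 2)*(y^2 + 4*y) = (y + 2)*(y + 4)*(y)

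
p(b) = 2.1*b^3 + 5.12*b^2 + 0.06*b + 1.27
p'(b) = 6.3*b^2 + 10.24*b + 0.06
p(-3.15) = -13.75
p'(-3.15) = 30.32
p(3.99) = 216.41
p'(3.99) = 141.21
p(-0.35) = 1.79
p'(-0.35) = -2.75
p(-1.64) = 5.68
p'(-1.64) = 0.21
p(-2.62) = -1.51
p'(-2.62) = 16.48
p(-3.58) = -29.68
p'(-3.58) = 44.14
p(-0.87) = 3.71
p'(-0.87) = -4.08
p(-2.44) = 1.10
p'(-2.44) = 12.58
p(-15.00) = -5935.13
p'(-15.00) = 1263.96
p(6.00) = 639.55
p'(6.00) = 288.30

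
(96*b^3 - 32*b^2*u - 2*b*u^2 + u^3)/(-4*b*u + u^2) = -24*b^2/u + 2*b + u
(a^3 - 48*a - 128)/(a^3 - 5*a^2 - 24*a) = (a^2 + 8*a + 16)/(a*(a + 3))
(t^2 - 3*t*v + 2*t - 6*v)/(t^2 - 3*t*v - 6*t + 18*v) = (t + 2)/(t - 6)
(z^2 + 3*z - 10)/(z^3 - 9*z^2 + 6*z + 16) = (z + 5)/(z^2 - 7*z - 8)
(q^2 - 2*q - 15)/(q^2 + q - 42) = (q^2 - 2*q - 15)/(q^2 + q - 42)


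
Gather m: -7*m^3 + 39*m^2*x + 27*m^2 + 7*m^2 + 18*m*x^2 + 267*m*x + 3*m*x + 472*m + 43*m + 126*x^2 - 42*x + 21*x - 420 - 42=-7*m^3 + m^2*(39*x + 34) + m*(18*x^2 + 270*x + 515) + 126*x^2 - 21*x - 462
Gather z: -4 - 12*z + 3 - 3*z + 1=-15*z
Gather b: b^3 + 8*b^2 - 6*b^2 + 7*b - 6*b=b^3 + 2*b^2 + b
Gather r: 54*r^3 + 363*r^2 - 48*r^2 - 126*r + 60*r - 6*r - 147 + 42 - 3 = 54*r^3 + 315*r^2 - 72*r - 108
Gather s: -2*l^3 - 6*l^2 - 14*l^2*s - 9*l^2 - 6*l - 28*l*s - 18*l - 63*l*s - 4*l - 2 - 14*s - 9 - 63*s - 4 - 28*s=-2*l^3 - 15*l^2 - 28*l + s*(-14*l^2 - 91*l - 105) - 15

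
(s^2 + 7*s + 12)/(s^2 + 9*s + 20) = (s + 3)/(s + 5)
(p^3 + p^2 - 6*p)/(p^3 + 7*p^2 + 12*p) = (p - 2)/(p + 4)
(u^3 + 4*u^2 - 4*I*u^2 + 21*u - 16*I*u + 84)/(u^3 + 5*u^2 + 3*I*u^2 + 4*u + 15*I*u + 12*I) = (u - 7*I)/(u + 1)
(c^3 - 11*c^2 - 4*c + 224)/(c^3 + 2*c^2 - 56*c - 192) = (c - 7)/(c + 6)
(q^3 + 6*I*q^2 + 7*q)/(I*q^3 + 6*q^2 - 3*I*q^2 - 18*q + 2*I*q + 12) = q*(q^2 + 6*I*q + 7)/(I*q^3 + 6*q^2 - 3*I*q^2 - 18*q + 2*I*q + 12)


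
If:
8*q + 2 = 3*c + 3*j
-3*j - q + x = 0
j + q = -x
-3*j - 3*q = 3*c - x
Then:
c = 8/69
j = 2/23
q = -4/23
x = 2/23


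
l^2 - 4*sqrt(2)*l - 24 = (l - 6*sqrt(2))*(l + 2*sqrt(2))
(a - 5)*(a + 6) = a^2 + a - 30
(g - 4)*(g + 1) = g^2 - 3*g - 4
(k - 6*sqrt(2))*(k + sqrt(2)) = k^2 - 5*sqrt(2)*k - 12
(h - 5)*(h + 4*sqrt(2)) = h^2 - 5*h + 4*sqrt(2)*h - 20*sqrt(2)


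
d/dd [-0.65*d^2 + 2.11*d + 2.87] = 2.11 - 1.3*d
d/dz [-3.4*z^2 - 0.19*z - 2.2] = -6.8*z - 0.19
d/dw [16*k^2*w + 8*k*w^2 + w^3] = 16*k^2 + 16*k*w + 3*w^2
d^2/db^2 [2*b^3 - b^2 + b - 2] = 12*b - 2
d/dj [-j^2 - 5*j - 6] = -2*j - 5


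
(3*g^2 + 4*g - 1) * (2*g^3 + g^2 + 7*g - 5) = 6*g^5 + 11*g^4 + 23*g^3 + 12*g^2 - 27*g + 5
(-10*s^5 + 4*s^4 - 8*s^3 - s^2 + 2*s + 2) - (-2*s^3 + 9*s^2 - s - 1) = -10*s^5 + 4*s^4 - 6*s^3 - 10*s^2 + 3*s + 3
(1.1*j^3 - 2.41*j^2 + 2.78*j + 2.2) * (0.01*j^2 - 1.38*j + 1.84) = 0.011*j^5 - 1.5421*j^4 + 5.3776*j^3 - 8.2488*j^2 + 2.0792*j + 4.048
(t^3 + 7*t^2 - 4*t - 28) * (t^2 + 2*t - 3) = t^5 + 9*t^4 + 7*t^3 - 57*t^2 - 44*t + 84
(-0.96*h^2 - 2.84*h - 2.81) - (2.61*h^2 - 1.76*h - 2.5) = -3.57*h^2 - 1.08*h - 0.31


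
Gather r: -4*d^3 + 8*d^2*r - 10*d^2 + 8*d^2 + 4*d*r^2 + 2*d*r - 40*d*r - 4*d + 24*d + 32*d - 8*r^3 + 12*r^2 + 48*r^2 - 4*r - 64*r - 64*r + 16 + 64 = -4*d^3 - 2*d^2 + 52*d - 8*r^3 + r^2*(4*d + 60) + r*(8*d^2 - 38*d - 132) + 80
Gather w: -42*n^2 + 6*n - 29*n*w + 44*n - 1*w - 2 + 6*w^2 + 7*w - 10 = -42*n^2 + 50*n + 6*w^2 + w*(6 - 29*n) - 12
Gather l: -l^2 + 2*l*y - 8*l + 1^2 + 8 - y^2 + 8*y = -l^2 + l*(2*y - 8) - y^2 + 8*y + 9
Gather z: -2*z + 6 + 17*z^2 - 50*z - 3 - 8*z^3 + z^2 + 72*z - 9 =-8*z^3 + 18*z^2 + 20*z - 6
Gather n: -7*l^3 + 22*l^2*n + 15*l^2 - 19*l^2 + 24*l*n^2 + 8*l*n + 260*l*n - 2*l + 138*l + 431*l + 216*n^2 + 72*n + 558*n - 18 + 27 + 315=-7*l^3 - 4*l^2 + 567*l + n^2*(24*l + 216) + n*(22*l^2 + 268*l + 630) + 324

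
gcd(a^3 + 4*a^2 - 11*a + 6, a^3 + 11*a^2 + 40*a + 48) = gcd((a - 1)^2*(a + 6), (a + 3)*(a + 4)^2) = 1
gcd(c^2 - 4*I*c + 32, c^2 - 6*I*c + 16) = c - 8*I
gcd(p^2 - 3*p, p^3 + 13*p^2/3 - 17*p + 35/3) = 1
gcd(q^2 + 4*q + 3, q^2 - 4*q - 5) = q + 1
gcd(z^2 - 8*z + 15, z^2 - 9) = z - 3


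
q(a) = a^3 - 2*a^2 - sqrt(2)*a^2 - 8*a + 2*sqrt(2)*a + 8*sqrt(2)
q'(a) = 3*a^2 - 4*a - 2*sqrt(2)*a - 8 + 2*sqrt(2)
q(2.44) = -7.11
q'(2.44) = -3.97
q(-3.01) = -31.32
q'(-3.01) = 42.56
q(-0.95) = 12.29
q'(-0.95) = 4.02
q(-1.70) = 5.33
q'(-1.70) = 15.11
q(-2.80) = -22.93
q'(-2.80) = 37.47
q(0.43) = 8.54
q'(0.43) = -7.55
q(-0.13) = 11.93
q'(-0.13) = -4.23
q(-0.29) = 12.50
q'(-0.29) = -2.94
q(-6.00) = -296.57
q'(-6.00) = 143.80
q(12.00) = 1185.61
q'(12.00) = 344.89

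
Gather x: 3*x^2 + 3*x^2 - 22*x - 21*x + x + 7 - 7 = 6*x^2 - 42*x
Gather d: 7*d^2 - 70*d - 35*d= 7*d^2 - 105*d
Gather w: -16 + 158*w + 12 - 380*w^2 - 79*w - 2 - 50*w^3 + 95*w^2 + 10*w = -50*w^3 - 285*w^2 + 89*w - 6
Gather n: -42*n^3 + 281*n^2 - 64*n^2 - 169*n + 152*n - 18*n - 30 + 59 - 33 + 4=-42*n^3 + 217*n^2 - 35*n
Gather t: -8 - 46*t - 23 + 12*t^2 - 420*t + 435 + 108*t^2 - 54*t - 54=120*t^2 - 520*t + 350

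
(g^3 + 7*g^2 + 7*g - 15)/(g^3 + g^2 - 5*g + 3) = (g + 5)/(g - 1)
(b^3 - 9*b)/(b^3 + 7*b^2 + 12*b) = (b - 3)/(b + 4)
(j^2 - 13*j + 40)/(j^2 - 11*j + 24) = (j - 5)/(j - 3)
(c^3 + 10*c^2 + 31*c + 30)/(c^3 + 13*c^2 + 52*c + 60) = (c + 3)/(c + 6)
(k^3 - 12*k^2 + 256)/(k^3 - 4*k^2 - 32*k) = (k - 8)/k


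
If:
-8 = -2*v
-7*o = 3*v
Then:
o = -12/7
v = 4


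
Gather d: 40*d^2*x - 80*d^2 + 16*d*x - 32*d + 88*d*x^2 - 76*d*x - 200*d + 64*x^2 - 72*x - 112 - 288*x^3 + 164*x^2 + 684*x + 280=d^2*(40*x - 80) + d*(88*x^2 - 60*x - 232) - 288*x^3 + 228*x^2 + 612*x + 168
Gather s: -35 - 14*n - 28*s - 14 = -14*n - 28*s - 49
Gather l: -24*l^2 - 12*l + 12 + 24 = -24*l^2 - 12*l + 36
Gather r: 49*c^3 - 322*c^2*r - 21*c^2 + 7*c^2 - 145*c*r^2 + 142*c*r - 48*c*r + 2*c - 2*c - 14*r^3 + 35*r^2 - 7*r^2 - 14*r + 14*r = 49*c^3 - 14*c^2 - 14*r^3 + r^2*(28 - 145*c) + r*(-322*c^2 + 94*c)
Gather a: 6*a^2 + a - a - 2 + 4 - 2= 6*a^2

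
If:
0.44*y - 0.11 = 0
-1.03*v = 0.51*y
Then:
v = -0.12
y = 0.25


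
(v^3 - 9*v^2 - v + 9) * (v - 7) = v^4 - 16*v^3 + 62*v^2 + 16*v - 63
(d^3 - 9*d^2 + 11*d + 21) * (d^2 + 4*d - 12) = d^5 - 5*d^4 - 37*d^3 + 173*d^2 - 48*d - 252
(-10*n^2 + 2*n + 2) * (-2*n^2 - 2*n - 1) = 20*n^4 + 16*n^3 + 2*n^2 - 6*n - 2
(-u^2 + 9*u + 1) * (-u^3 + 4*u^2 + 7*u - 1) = u^5 - 13*u^4 + 28*u^3 + 68*u^2 - 2*u - 1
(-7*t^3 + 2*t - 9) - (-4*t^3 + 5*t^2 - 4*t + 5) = -3*t^3 - 5*t^2 + 6*t - 14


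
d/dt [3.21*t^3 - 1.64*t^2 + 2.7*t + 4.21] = 9.63*t^2 - 3.28*t + 2.7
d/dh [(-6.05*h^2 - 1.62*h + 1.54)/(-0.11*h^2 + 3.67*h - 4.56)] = (-22.3817*h^2 + 55.5148*h + 1.7354)/(0.0121*h^4 - 0.8074*h^3 + 14.4721*h^2 - 33.4704*h + 20.7936)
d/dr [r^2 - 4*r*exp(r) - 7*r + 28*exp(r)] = -4*r*exp(r) + 2*r + 24*exp(r) - 7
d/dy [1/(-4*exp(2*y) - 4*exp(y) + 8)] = (2*exp(y) + 1)*exp(y)/(4*(exp(2*y) + exp(y) - 2)^2)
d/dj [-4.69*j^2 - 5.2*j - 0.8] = -9.38*j - 5.2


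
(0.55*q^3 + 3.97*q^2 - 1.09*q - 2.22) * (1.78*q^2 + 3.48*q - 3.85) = 0.979*q^5 + 8.9806*q^4 + 9.7579*q^3 - 23.0293*q^2 - 3.5291*q + 8.547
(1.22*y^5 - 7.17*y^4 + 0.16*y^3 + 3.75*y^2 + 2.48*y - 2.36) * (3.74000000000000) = 4.5628*y^5 - 26.8158*y^4 + 0.5984*y^3 + 14.025*y^2 + 9.2752*y - 8.8264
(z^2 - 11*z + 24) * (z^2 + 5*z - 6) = z^4 - 6*z^3 - 37*z^2 + 186*z - 144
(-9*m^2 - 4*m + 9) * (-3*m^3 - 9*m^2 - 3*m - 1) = 27*m^5 + 93*m^4 + 36*m^3 - 60*m^2 - 23*m - 9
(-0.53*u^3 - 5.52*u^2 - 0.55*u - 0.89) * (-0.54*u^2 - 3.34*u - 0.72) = 0.2862*u^5 + 4.751*u^4 + 19.1154*u^3 + 6.292*u^2 + 3.3686*u + 0.6408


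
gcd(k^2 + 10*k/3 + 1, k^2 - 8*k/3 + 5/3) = 1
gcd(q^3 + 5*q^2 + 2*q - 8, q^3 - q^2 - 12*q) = 1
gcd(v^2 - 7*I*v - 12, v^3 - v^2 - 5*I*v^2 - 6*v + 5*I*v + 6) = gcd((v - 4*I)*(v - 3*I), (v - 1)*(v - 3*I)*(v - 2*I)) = v - 3*I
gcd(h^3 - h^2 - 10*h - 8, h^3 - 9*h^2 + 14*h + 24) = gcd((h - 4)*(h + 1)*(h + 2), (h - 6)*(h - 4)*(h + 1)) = h^2 - 3*h - 4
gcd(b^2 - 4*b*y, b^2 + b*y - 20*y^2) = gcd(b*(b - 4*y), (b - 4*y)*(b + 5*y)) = -b + 4*y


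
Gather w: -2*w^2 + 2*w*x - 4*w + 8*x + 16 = -2*w^2 + w*(2*x - 4) + 8*x + 16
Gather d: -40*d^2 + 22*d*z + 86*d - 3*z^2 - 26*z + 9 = -40*d^2 + d*(22*z + 86) - 3*z^2 - 26*z + 9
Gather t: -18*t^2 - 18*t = -18*t^2 - 18*t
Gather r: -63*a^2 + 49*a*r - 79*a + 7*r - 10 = -63*a^2 - 79*a + r*(49*a + 7) - 10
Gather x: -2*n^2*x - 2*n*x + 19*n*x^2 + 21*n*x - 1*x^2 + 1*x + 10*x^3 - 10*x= 10*x^3 + x^2*(19*n - 1) + x*(-2*n^2 + 19*n - 9)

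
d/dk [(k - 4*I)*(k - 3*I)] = 2*k - 7*I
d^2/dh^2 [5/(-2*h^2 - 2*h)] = 5*(h*(h + 1) - (2*h + 1)^2)/(h^3*(h + 1)^3)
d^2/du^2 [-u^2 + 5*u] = -2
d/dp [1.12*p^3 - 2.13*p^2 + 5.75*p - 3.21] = 3.36*p^2 - 4.26*p + 5.75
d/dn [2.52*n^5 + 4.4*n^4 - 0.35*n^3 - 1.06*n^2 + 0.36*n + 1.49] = 12.6*n^4 + 17.6*n^3 - 1.05*n^2 - 2.12*n + 0.36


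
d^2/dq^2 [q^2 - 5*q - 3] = 2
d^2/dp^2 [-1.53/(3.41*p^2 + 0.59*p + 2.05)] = (35.581986*p^2 + 6.156414*p - 1.53*(6.82*p + 0.59)*(13.64*p + 1.18) + 21.39093)/(3.41*p^2 + 0.59*p + 2.05)^3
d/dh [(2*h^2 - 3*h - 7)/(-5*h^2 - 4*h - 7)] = (-23*h^2 - 98*h - 7)/(25*h^4 + 40*h^3 + 86*h^2 + 56*h + 49)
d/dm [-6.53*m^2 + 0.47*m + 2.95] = 0.47 - 13.06*m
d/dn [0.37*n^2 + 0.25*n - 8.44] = 0.74*n + 0.25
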